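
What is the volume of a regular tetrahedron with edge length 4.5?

Volume = (√2/12) · 4.5³ = 10.7392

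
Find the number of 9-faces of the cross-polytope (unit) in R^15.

Each 9-face is the convex hull of 10 vertices, one chosen as ±e_i from each of 10 distinct axes: 2^10·C(15,10) = 3075072.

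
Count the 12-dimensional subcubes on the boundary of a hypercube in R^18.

f_12(18-cube) = (18 choose 12) · 2^6 = 1188096.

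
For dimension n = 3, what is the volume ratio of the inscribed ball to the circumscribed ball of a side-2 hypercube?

V_in / V_out = (r_in/r_out)^3 = (1/√3)^3 = 3^(-3/2) ≈ 0.19245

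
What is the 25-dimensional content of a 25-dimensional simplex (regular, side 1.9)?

For a regular n-simplex with edge a, V = (a^n / n!)·√((n+1)/2^n). With a=1.9, n=25: V ≈ 5.28209e-22.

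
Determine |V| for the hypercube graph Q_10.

Each vertex is a binary string of length 10, so there are 2^10 = 1024.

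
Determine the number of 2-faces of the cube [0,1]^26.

An n-cube has C(n,k)·2^(n-k) k-faces. Here C(26,2)·2^24 = 325·16777216 = 5452595200.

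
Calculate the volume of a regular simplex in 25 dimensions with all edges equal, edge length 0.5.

Volume = 0.5^25 · √(26/2^25) / 25! ≈ 1.69128e-36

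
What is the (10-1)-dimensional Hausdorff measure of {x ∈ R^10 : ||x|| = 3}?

S = n·V_n(r)/r = 10·V_10(3)/3 (volume-to-surface relation), giving 6561·π^5/4 ≈ 501949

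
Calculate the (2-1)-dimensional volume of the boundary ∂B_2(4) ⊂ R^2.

|∂B_2(4)| = 2πr = 2π·4 ≈ 25.1327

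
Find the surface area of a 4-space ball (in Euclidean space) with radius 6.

S = n·V_n(r)/r = 4·V_4(6)/6 (volume-to-surface relation), giving 432·π^2 ≈ 4263.67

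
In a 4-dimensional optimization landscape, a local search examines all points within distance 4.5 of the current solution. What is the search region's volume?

Volume = π^{4/2}·(4.5)^4/Γ(3) = 6561·π^2/32 ≈ 2023.58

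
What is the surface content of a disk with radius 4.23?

|∂B_2(4.23)| = 2πr = 2π·4.23 ≈ 26.5779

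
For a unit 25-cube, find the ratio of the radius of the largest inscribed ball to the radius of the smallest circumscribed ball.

Ratio = (s/2)/(s√25/2) = 25^(-1/2) ≈ 0.2.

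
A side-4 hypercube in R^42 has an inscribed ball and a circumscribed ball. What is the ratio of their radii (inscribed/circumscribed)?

For an n-cube of any side s, the inradius is s/2 and the circumradius is s√n/2, so the ratio is 1/√42 ≈ 0.154303.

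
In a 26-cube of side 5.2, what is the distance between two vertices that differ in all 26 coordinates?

Diagonal = √26 · 5.2 ≈ 26.5149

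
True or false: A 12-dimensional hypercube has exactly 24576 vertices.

False. The 12-cube has 2^12 = 4096 vertices.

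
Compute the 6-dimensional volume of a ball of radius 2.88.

Volume = π^{6/2}·(2.88)^6/Γ(4) ≈ 2948.85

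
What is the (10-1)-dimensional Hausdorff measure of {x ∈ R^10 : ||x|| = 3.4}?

The surface area of an n-ball is 2π^(n/2) r^(n-1) / Γ(n/2). For n=10, r=3.4: 1.54838e+06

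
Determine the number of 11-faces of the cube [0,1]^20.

f_11(20-cube) = (20 choose 11) · 2^9 = 85995520.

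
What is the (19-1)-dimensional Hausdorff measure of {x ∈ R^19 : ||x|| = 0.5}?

|∂B_19(0.5)| = π^9/8821612800 ≈ 3.3791e-06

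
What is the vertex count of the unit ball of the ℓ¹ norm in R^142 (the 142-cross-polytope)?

Number of vertices = 2n = 284.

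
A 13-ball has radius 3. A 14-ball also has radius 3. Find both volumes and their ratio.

V_13(3) ≈ 1.45184e+06. V_14(3) ≈ 2.86626e+06. Ratio V_13/V_14 ≈ 0.5065.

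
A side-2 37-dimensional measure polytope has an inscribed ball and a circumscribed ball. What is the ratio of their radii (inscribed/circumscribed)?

For an n-cube of any side s, the inradius is s/2 and the circumradius is s√n/2, so the ratio is 1/√37 ≈ 0.164399.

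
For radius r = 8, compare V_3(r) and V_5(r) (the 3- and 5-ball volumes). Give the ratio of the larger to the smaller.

V_3(8) ≈ 2144.66, V_5(8) ≈ 172484. The 5-ball is larger by a factor of 80.42.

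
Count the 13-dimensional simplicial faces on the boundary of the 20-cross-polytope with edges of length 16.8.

An n-cross-polytope has 2^(k+1)·C(n,k+1) k-faces. Here 2^14·C(20,14) = 16384·38760 = 635043840.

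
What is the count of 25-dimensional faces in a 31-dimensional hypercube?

f_25(31-cube) = (31 choose 25) · 2^6 = 47121984.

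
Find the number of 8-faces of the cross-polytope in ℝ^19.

f_8(19-orthoplex) = 2^9 · (19 choose 9) = 47297536.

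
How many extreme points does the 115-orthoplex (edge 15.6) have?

The 115-dimensional cross-polytope has 2n = 2·115 = 230 vertices.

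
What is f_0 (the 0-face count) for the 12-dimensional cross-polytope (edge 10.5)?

Each 0-face is the convex hull of 1 vertex, one chosen as ±e_i from each of 1 distinct axis: 2^1·C(12,1) = 24.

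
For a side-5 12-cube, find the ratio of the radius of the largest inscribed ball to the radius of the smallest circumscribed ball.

r_in = 5/2 (half the side); r_out = 5√12/2 (half the diagonal). Ratio = 1/√12 ≈ 0.288675.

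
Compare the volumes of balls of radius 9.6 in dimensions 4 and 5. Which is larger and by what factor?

V_4(9.6) ≈ 41913.6, V_5(9.6) ≈ 429195. The 5-ball is larger by a factor of 10.24.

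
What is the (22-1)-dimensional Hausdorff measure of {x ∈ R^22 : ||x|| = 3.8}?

The surface area of an n-ball is 2π^(n/2) r^(n-1) / Γ(n/2). For n=22, r=3.8: 2.42868e+11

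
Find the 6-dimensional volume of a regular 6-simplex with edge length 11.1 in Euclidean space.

Volume = 11.1^6 · √(7/2^6) / 6! ≈ 859.141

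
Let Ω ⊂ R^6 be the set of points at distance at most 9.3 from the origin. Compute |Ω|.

V_6(9.3) = π^(6/2) · (9.3)^6 / Γ(6/2 + 1) ≈ 3.34346e+06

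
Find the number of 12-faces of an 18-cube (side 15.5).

Choose 12 of 18 axes to span the face (C(18,12) = 18564 ways), then fix each of the remaining 6 coordinates at one of its two extreme values (2^6 = 64 ways): 18564·64 = 1188096.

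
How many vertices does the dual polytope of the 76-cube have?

The vertices are ±e_1, ..., ±e_76, so there are 2·76 = 152.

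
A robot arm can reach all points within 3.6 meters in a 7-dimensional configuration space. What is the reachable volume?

V_7(3.6) = π^(7/2) · (3.6)^7 / Γ(7/2 + 1) ≈ 37025.2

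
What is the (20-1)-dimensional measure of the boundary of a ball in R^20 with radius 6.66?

S_20(6.66) = 2·π^(20/2)·(6.66)^19 / Γ(20/2) ≈ 2.28442e+15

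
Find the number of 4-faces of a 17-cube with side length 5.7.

f_4(17-cube) = (17 choose 4) · 2^13 = 19496960.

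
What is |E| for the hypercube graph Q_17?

Number of 1-faces = C(17,1)·2^(17-1) = 17·65536 = 1114112.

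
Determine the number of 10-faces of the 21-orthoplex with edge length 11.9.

Number of 10-faces = 2^(10+1) · C(21,10+1) = 2048 · 352716 = 722362368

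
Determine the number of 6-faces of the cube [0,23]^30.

f_6(30-cube) = (30 choose 6) · 2^24 = 9961891430400.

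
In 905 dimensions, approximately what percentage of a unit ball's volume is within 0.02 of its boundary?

1 - (1-0.02)^905 ≈ 0.9999999885 ≈ 99.999999%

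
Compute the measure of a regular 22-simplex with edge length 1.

V_22 = √(23) · 1^22 / (22! · 2^(22/2)) ≈ 2.08337e-24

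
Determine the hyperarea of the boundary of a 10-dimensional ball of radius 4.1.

S = n·V_n(r)/r = 10·V_10(4.1)/4.1 (volume-to-surface relation), giving 8.34878e+06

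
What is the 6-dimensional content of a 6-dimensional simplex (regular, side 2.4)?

V_6 = √(7) · 2.4^6 / (6! · 2^(6/2)) ≈ 0.0877797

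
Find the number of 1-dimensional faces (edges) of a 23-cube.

Each of the 2^23 = 8388608 vertices has degree 23; total edges = 23·2^23/2 = 96468992.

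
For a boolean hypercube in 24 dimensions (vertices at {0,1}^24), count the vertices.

Number of vertices = 2^24 = 16777216.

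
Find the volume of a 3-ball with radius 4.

V = 256·π/3 ≈ 268.083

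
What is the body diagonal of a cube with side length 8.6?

Diagonal = √3 · 8.6 ≈ 14.8956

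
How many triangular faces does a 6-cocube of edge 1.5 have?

An n-cross-polytope has 2^(k+1)·C(n,k+1) k-faces. Here 2^3·C(6,3) = 8·20 = 160.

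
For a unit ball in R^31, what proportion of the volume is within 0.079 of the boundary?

Shell fraction = 1 - (1-0.079)^31 ≈ 0.922008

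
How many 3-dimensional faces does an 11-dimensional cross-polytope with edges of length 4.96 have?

Each 3-face is the convex hull of 4 vertices, one chosen as ±e_i from each of 4 distinct axes: 2^4·C(11,4) = 5280.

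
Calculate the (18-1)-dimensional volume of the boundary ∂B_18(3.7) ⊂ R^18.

The surface area of an n-ball is 2π^(n/2) r^(n-1) / Γ(n/2). For n=18, r=3.7: 6.74975e+09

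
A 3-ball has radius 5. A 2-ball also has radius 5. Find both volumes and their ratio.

V_3(5) ≈ 523.599. V_2(5) ≈ 78.5398. Ratio V_3/V_2 ≈ 6.667.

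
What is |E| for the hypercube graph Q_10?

The 10-cube has n·2^(n-1) = 10·2^9 = 10·512 = 5120 edges.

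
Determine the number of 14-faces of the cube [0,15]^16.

Number of 14-faces = C(16,14) · 2^(16-14) = 120 · 4 = 480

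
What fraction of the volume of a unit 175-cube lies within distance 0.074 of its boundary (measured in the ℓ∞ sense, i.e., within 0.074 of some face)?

Shell fraction = 1 - (1-0.148)^175 ≈ 1 - 6.713e-13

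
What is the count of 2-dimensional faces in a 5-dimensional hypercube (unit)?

Choose 2 of 5 axes to span the face (C(5,2) = 10 ways), then fix each of the remaining 3 coordinates at one of its two extreme values (2^3 = 8 ways): 10·8 = 80.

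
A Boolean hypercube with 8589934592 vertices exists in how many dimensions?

n = log_2(8589934592) = 33.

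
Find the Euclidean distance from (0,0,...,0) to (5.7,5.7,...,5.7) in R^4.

Diagonal = √4 · 5.7 = 11.4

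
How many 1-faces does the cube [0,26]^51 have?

Number of 1-faces = C(51,1)·2^(51-1) = 51·1125899906842624 = 57420895248973824.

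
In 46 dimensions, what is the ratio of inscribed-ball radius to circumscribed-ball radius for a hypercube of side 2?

For an n-cube of any side s, the inradius is s/2 and the circumradius is s√n/2, so the ratio is 1/√46 ≈ 0.147442.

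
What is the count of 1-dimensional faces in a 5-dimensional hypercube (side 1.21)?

f_1(5-cube) = (5 choose 1) · 2^4 = 80.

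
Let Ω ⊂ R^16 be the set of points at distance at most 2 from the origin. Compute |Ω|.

The n-ball volume is π^(n/2)·r^n/Γ(n/2+1). With n=16, r=2: V = 512·π^8/315 ≈ 15422.6.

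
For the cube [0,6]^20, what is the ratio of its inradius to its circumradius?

Ratio = (s/2)/(s√20/2) = 20^(-1/2) ≈ 0.223607.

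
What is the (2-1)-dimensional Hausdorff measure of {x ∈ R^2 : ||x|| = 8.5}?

The surface area of an n-ball is 2π^(n/2) r^(n-1) / Γ(n/2). For n=2, r=8.5: 2πr = 2π·8.5 ≈ 53.4071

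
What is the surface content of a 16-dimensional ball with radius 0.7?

S = n·V_n(r)/r = 16·V_16(0.7)/0.7 (volume-to-surface relation), giving 0.0178759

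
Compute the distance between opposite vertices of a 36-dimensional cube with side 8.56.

The space diagonal of an n-cube of side s is s√n. Here 8.56·√36 = 51.36.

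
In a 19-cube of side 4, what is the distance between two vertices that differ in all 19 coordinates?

||(4,4,...,4)|| = √(19)·4 ≈ 17.4356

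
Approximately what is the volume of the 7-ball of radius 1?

Volume = π^{7/2}·(1)^7/Γ(9/2) = 16·π^3/105 ≈ 4.72477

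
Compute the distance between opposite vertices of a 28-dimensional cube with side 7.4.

The space diagonal of an n-cube of side s is s√n. Here 7.4·√28 ≈ 39.1571.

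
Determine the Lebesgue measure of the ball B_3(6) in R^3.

V_3(6) = π^(3/2) · (6)^3 / Γ(3/2 + 1) = 288·π ≈ 904.779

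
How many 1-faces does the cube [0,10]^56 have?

The 56-cube has n·2^(n-1) = 56·2^55 = 56·36028797018963968 = 2017612633061982208 edges.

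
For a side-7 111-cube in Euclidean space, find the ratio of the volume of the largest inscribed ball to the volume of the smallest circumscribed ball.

Volume scales as r^n, and r_in/r_out = 1/√111, giving (1/√111)^111 ≈ 3.05193e-114.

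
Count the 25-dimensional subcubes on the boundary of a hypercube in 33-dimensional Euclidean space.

An n-cube has C(n,k)·2^(n-k) k-faces. Here C(33,25)·2^8 = 13884156·256 = 3554343936.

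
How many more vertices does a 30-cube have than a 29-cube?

The 30-cube has 2^30 = 1073741824 vertices. The 29-cube has 2^29 = 536870912 vertices. Difference: 1073741824 - 536870912 = 536870912.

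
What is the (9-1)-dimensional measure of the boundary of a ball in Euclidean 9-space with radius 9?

|∂B_9(9)| = 459165024·π^4/35 ≈ 1.27791e+09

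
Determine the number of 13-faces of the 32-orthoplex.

An n-cross-polytope has 2^(k+1)·C(n,k+1) k-faces. Here 2^14·C(32,14) = 16384·471435600 = 7724000870400.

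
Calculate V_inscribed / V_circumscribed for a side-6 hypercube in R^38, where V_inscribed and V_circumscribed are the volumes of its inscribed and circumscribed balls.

V_in / V_out = (r_in/r_out)^38 = (1/√38)^38 = 38^(-38/2) ≈ 9.64077e-31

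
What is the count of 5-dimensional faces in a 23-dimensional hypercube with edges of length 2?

Number of 5-faces = C(23,5) · 2^(23-5) = 33649 · 262144 = 8820883456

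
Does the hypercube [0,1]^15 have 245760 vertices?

False. The 15-cube has 2^15 = 32768 vertices.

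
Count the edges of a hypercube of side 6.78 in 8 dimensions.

The 8-cube has n·2^(n-1) = 8·2^7 = 8·128 = 1024 edges.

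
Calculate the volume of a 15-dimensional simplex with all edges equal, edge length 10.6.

V = (10.6^15 / 15!) · √((15+1) / 2^15) ≈ 40.4971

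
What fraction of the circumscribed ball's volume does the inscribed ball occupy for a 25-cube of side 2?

The radii are 2/2 and 2√25/2, so the volume ratio is (1/√25)^25 = 25^{-25/2} ≈ 3.35544e-18.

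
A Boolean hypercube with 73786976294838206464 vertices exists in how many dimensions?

2^n = 73786976294838206464 ⇒ n = log_2(73786976294838206464) = 66.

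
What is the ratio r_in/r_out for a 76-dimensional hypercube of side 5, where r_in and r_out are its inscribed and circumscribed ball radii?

r_in = 5/2 (half the side); r_out = 5√76/2 (half the diagonal). Ratio = 1/√76 ≈ 0.114708.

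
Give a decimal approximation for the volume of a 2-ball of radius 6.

The n-ball volume is π^(n/2)·r^n/Γ(n/2+1). With n=2, r=6: V = 36·π ≈ 113.097.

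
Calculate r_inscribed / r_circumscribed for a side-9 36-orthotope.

For an n-cube of any side s, the inradius is s/2 and the circumradius is s√n/2, so the ratio is 1/√36 ≈ 0.166667.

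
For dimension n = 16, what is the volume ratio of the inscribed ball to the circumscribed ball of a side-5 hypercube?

Volume scales as r^n, and r_in/r_out = 1/√16, giving (1/√16)^16 ≈ 2.32831e-10.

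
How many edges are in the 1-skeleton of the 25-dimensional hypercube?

The 25-cube has n·2^(n-1) = 25·2^24 = 25·16777216 = 419430400 edges.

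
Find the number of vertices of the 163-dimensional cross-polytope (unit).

Number of vertices = 2n = 326.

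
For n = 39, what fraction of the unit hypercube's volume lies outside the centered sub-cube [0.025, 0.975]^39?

1 - (1 - 2·0.025)^39 = 1 - 0.95^39 ≈ 0.864724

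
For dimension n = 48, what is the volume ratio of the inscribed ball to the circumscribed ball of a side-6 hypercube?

Volume scales as r^n, and r_in/r_out = 1/√48, giving (1/√48)^48 ≈ 4.469e-41.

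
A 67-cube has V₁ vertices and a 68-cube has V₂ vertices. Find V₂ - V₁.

V₁ = 2^67 = 147573952589676412928. V₂ = 2^68 = 295147905179352825856. V₂ - V₁ = 147573952589676412928.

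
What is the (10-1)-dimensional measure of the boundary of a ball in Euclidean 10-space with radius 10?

S_10(10) = 2·π^(10/2)·(10)^9 / Γ(10/2) = 250000000·π^5/3 ≈ 2.55016e+10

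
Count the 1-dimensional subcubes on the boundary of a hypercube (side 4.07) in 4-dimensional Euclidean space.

An n-cube has C(n,k)·2^(n-k) k-faces. Here C(4,1)·2^3 = 4·8 = 32.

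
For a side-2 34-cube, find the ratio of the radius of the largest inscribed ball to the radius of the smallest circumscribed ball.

Ratio = (s/2)/(s√34/2) = 34^(-1/2) ≈ 0.171499.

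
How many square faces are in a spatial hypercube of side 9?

Choose 2 of 3 axes to span the face (C(3,2) = 3 ways), then fix each of the remaining 1 coordinate at one of its two extreme values (2^1 = 2 ways): 3·2 = 6.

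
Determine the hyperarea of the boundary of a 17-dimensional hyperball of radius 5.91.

|∂B_17(5.91)| ≈ 5.30896e+12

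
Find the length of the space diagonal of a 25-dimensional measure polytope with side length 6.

Diagonal = √25 · 6 = 30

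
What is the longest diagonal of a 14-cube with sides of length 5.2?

d = √(5.2² + 5.2² + ... + 5.2²) [14 terms] = √(14·5.2²) = 5.2√14 ≈ 19.4566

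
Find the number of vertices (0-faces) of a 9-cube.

Number of 0-faces = C(9,0) · 2^(9-0) = 1 · 512 = 512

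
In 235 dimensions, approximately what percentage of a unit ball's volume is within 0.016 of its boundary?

1 - (1-0.016)^235 ≈ 0.977414 ≈ 97.74%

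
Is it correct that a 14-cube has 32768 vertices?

False. The 14-cube has 2^14 = 16384 vertices.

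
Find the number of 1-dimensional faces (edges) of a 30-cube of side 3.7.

An n-cube has n·2^(n-1) edges. With n = 30: 30·536870912 = 16106127360.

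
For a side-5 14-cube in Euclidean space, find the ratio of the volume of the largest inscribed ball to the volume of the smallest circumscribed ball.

Volume scales as r^n, and r_in/r_out = 1/√14, giving (1/√14)^14 ≈ 9.48645e-09.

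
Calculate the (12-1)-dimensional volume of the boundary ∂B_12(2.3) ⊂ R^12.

|∂B_12(2.3)| ≈ 152670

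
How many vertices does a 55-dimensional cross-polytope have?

The vertices are ±e_1, ..., ±e_55, so there are 2·55 = 110.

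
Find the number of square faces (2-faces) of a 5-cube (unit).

An n-cube has C(n,k)·2^(n-k) k-faces. Here C(5,2)·2^3 = 10·8 = 80.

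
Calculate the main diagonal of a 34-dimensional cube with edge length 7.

The space diagonal of an n-cube of side s is s√n. Here 7·√34 ≈ 40.8167.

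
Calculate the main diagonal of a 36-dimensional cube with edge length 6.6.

Diagonal = √36 · 6.6 = 39.6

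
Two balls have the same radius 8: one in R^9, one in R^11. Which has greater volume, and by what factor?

V_9(8) ≈ 4.42718e+08, V_11(8) ≈ 1.61843e+10. The 11-ball is larger by a factor of 36.56.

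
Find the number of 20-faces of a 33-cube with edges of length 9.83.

Choose 20 of 33 axes to span the face (C(33,20) = 573166440 ways), then fix each of the remaining 13 coordinates at one of its two extreme values (2^13 = 8192 ways): 573166440·8192 = 4695379476480.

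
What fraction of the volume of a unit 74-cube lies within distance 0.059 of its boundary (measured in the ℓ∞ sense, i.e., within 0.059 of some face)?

The inner cube has side 1-2·0.059 = 0.882 and volume (0.882)^74 ≈ 9.219e-05, so the shell holds 0.999908 of the volume.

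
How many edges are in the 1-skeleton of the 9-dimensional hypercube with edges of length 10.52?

Each of the 2^9 = 512 vertices has degree 9; total edges = 9·2^9/2 = 2304.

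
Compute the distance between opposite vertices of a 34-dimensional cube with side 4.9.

The space diagonal of an n-cube of side s is s√n. Here 4.9·√34 ≈ 28.5717.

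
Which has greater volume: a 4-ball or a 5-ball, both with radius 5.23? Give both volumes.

V_4(5.23) ≈ 3692.13. V_5(5.23) ≈ 20597.1. The 5-ball is larger.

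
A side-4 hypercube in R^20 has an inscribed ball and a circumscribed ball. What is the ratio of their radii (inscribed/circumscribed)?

For an n-cube of any side s, the inradius is s/2 and the circumradius is s√n/2, so the ratio is 1/√20 ≈ 0.223607.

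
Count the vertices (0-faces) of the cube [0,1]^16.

Each vertex is a binary string of length 16, so there are 2^16 = 65536.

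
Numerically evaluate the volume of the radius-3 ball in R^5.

V = 648·π^2/5 ≈ 1279.1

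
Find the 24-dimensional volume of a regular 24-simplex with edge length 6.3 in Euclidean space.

V_24 = √(25) · 6.3^24 / (24! · 2^(24/2)) ≈ 3.00661e-08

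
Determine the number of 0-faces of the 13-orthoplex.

Number of 0-faces = 2^(0+1) · C(13,0+1) = 2 · 13 = 26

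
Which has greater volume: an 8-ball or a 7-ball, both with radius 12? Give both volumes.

V_8(12) ≈ 1.74517e+09. V_7(12) ≈ 1.69297e+08. The 8-ball is larger.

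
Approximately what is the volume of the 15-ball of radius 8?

Volume = π^{15/2}·(8)^15/Γ(17/2) = 9007199254740992·π^7/2027025 ≈ 1.34208e+13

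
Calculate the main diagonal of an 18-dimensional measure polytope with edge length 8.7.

The space diagonal of an n-cube of side s is s√n. Here 8.7·√18 ≈ 36.911.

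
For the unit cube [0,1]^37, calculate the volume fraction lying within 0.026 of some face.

Shell fraction = 1 - (1-0.052)^37 ≈ 0.861354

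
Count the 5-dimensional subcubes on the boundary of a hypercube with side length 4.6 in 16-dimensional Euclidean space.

f_5(16-cube) = (16 choose 5) · 2^11 = 8945664.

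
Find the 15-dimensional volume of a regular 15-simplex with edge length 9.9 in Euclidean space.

V_15 = √(16) · 9.9^15 / (15! · 2^(15/2)) ≈ 14.5333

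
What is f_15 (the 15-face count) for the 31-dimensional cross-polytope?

f_15(31-orthoplex) = 2^16 · (31 choose 16) = 19696202219520.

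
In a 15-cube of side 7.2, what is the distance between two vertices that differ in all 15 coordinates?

||(7.2,7.2,...,7.2)|| = √(15)·7.2 ≈ 27.8855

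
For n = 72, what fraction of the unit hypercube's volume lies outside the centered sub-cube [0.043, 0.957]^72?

1 - (1 - 2·0.043)^72 = 1 - 0.914^72 ≈ 0.998458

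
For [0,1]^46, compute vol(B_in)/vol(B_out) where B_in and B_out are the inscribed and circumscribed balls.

V_in/V_out = n^(-n/2) = 46^(-46/2) ≈ 5.70913e-39.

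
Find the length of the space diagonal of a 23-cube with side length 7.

Diagonal = √23 · 7 ≈ 33.5708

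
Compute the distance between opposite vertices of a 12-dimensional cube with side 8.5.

d = √(8.5² + 8.5² + ... + 8.5²) [12 terms] = √(12·8.5²) = 8.5√12 ≈ 29.4449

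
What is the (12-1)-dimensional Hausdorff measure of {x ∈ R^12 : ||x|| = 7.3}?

|∂B_12(7.3)| ≈ 5.02689e+10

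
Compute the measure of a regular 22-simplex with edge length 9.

For a regular n-simplex with edge a, V = (a^n / n!)·√((n+1)/2^n). With a=9, n=22: V ≈ 0.00205165.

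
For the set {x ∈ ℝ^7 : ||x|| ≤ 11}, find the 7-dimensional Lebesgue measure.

V = 311794736·π^3/105 ≈ 9.20723e+07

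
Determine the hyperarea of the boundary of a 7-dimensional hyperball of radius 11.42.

The surface area of an n-ball is 2π^(n/2) r^(n-1) / Γ(n/2). For n=7, r=11.42: 7.33626e+07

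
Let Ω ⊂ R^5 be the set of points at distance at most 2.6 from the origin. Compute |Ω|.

V_5(2.6) = π^(5/2) · (2.6)^5 / Γ(5/2 + 1) ≈ 625.411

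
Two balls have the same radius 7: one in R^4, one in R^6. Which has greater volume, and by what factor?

V_4(7) ≈ 11848.5, V_6(7) ≈ 607976. The 6-ball is larger by a factor of 51.31.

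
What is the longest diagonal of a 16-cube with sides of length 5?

d = √(5² + 5² + ... + 5²) [16 terms] = √(16·5²) = 5√16 = 20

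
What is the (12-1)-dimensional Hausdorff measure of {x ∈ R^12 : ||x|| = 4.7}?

S_12(4.7) = 2·π^(12/2)·(4.7)^11 / Γ(12/2) ≈ 3.96118e+08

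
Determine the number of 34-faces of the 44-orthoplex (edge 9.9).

f_34(44-orthoplex) = 2^35 · (44 choose 35) = 24358666775973330944.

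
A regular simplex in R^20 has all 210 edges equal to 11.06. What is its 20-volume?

V_20 = √(21) · 11.06^20 / (20! · 2^(20/2)) ≈ 1.37971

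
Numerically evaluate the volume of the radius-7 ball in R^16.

The n-ball volume is π^(n/2)·r^n/Γ(n/2+1). With n=16, r=7: V = 4747561509943·π^8/5760 ≈ 7.82073e+12.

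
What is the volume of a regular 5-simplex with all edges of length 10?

V = (10^5 / 5!) · √((5+1) / 2^5) ≈ 360.844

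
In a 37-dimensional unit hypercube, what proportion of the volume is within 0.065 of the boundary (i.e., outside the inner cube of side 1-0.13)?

The inner cube has side 1-2·0.065 = 0.87 and volume (0.87)^37 ≈ 0.005784, so the shell holds 0.994216 of the volume.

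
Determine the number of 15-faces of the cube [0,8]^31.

An n-cube has C(n,k)·2^(n-k) k-faces. Here C(31,15)·2^16 = 300540195·65536 = 19696202219520.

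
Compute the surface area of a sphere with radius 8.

S_3(8) = 2·π^(3/2)·(8)^2 / Γ(3/2) = 4πr² = 4π·(8)² ≈ 804.248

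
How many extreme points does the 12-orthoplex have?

The 12-dimensional cross-polytope has 2n = 2·12 = 24 vertices.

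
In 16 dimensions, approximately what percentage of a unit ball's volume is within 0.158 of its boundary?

1 - (1-0.158)^16 ≈ 0.936175 ≈ 93.62%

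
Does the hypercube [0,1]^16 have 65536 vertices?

True. The 16-cube has 2^16 = 65536 vertices.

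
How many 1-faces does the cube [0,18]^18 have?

Each of the 2^18 = 262144 vertices has degree 18; total edges = 18·2^18/2 = 2359296.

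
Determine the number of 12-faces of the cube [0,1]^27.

Choose 12 of 27 axes to span the face (C(27,12) = 17383860 ways), then fix each of the remaining 15 coordinates at one of its two extreme values (2^15 = 32768 ways): 17383860·32768 = 569634324480.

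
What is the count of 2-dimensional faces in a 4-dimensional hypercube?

Number of 2-faces = C(4,2) · 2^(4-2) = 6 · 4 = 24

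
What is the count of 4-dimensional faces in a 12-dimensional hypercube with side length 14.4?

Number of 4-faces = C(12,4) · 2^(12-4) = 495 · 256 = 126720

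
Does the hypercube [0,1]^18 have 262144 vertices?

True. The 18-cube has 2^18 = 262144 vertices.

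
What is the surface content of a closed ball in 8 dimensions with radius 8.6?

S_8(8.6) = 2·π^(8/2)·(8.6)^7 / Γ(8/2) ≈ 1.12971e+08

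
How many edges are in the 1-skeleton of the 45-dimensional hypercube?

The 45-cube has n·2^(n-1) = 45·2^44 = 45·17592186044416 = 791648371998720 edges.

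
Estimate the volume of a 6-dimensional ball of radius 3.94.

The n-ball volume is π^(n/2)·r^n/Γ(n/2+1). With n=6, r=3.94: V ≈ 19332.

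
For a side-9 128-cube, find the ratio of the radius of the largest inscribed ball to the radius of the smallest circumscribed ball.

r_in = 9/2 (half the side); r_out = 9√128/2 (half the diagonal). Ratio = 1/√128 ≈ 0.0883883.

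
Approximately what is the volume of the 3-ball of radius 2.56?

The n-ball volume is π^(n/2)·r^n/Γ(n/2+1). With n=3, r=2.56: V ≈ 70.2762.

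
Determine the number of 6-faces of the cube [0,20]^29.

Number of 6-faces = C(29,6) · 2^(29-6) = 475020 · 8388608 = 3984756572160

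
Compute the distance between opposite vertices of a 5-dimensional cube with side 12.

Diagonal = √5 · 12 ≈ 26.8328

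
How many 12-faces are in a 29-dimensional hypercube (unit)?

Number of 12-faces = C(29,12) · 2^(29-12) = 51895935 · 131072 = 6802103992320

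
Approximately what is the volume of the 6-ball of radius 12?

V_6(12) = π^(6/2) · (12)^6 / Γ(6/2 + 1) = 497664·π^3 ≈ 1.54307e+07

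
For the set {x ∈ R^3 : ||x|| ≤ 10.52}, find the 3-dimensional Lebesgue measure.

Volume = π^{3/2}·(10.52)^3/Γ(5/2) ≈ 4876.81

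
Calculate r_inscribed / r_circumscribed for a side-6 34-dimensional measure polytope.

r_in = 6/2 (half the side); r_out = 6√34/2 (half the diagonal). Ratio = 1/√34 ≈ 0.171499.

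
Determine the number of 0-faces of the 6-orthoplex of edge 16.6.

f_0(6-orthoplex) = 2^1 · (6 choose 1) = 12.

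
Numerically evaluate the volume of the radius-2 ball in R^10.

V = 128·π^5/15 ≈ 2611.37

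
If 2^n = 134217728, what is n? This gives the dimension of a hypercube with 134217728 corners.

n = log_2(134217728) = 27.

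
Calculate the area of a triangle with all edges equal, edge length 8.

Area = (√3/4) · 8² = 27.7128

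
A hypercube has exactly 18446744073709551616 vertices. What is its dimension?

Since 2^n = 18446744073709551616, we have n = 64.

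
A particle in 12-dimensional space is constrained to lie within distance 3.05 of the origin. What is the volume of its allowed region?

Volume = π^{12/2}·(3.05)^12/Γ(7) ≈ 865296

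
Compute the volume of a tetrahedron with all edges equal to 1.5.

Volume = (√2/12) · 1.5³ = 0.397748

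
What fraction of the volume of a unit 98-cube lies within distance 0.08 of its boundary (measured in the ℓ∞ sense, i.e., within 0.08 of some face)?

Shell fraction = 1 - (1-0.16)^98 ≈ 0.999999962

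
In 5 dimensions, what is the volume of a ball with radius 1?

Volume = π^{5/2}·(1)^5/Γ(7/2) = 8·π^2/15 ≈ 5.26379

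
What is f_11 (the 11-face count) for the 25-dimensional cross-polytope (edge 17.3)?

f_11(25-orthoplex) = 2^12 · (25 choose 12) = 21300428800.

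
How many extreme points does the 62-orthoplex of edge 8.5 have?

An n-cross-polytope has 2n vertices; here n = 62, giving 124.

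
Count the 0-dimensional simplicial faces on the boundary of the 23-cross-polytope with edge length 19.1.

Each 0-face is the convex hull of 1 vertex, one chosen as ±e_i from each of 1 distinct axis: 2^1·C(23,1) = 46.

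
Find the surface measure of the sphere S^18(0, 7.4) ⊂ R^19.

S = n·V_n(r)/r = 19·V_19(7.4)/7.4 (volume-to-surface relation), giving 3.92204e+15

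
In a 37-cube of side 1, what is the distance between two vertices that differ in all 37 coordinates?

Diagonal = √37 · 1 ≈ 6.08276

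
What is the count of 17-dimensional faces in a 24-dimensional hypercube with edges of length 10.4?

Number of 17-faces = C(24,17) · 2^(24-17) = 346104 · 128 = 44301312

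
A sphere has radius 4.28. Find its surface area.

S_3(4.28) = 2·π^(3/2)·(4.28)^2 / Γ(3/2) = 4πr² = 4π·(4.28)² ≈ 230.196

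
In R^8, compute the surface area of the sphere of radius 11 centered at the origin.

S = n·V_n(r)/r = 8·V_8(11)/11 (volume-to-surface relation), giving 19487171·π^4/3 ≈ 6.32743e+08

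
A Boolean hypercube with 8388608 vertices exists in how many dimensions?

2^n = 8388608 ⇒ n = log_2(8388608) = 23.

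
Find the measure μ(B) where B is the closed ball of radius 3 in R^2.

V_2(3) = π^(2/2) · (3)^2 / Γ(2/2 + 1) = 9·π ≈ 28.2743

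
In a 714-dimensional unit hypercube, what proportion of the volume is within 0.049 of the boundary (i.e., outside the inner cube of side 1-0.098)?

Shell fraction = 1 - (1-0.098)^714 ≈ 1 - 1.041e-32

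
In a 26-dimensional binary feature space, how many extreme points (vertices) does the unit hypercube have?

The 26-cube has 2^26 = 67108864 vertices.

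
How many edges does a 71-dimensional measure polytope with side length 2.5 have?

The 71-cube has n·2^(n-1) = 71·2^70 = 71·1180591620717411303424 = 83822005070936202543104 edges.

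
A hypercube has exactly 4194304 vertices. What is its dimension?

2^n = 4194304 ⇒ n = log_2(4194304) = 22.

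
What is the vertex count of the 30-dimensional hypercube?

Each vertex is a binary string of length 30, so there are 2^30 = 1073741824.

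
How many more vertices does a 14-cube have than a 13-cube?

The 14-cube has 2^14 = 16384 vertices. The 13-cube has 2^13 = 8192 vertices. Difference: 16384 - 8192 = 8192.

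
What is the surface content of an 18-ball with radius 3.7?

The surface area of an n-ball is 2π^(n/2) r^(n-1) / Γ(n/2). For n=18, r=3.7: 6.74975e+09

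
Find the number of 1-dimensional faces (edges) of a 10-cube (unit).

The 10-cube has n·2^(n-1) = 10·2^9 = 10·512 = 5120 edges.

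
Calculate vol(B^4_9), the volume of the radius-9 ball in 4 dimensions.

Volume = π^{4/2}·(9)^4/Γ(3) = 6561·π^2/2 ≈ 32377.2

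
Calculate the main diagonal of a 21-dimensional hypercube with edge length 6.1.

The space diagonal of an n-cube of side s is s√n. Here 6.1·√21 ≈ 27.9537.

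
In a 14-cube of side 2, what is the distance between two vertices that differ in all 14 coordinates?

Diagonal = √14 · 2 ≈ 7.48331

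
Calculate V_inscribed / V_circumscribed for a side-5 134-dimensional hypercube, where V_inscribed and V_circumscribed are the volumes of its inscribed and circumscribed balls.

V_in/V_out = n^(-n/2) = 134^(-134/2) ≈ 3.04774e-143.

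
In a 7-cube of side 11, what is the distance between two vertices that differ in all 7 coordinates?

||(11,11,...,11)|| = √(7)·11 ≈ 29.1033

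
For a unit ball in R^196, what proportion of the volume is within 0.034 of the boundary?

1 - (1-0.034)^196 ≈ 0.998864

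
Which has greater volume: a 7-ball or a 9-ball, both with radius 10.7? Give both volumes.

V_7(10.7) ≈ 7.58694e+07. V_9(10.7) ≈ 6.06417e+09. The 9-ball is larger.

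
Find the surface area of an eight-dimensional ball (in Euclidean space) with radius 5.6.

S = n·V_n(r)/r = 8·V_8(5.6)/5.6 (volume-to-surface relation), giving 5.60782e+06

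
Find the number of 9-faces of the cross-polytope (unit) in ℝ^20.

Number of 9-faces = 2^(9+1) · C(20,9+1) = 1024 · 184756 = 189190144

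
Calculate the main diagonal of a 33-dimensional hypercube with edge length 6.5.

Diagonal = √33 · 6.5 ≈ 37.3397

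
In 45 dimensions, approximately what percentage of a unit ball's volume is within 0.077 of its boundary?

1 - (1-0.077)^45 ≈ 0.972831 ≈ 97.28%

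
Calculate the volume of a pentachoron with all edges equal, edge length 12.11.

Volume = 12.11^4 · √(5/2^4) / 4! ≈ 500.945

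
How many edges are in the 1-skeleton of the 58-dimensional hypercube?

The 58-cube has n·2^(n-1) = 58·2^57 = 58·144115188075855872 = 8358680908399640576 edges.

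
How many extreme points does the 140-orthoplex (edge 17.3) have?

An n-cross-polytope has 2n vertices; here n = 140, giving 280.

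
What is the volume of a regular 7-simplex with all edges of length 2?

For a regular n-simplex with edge a, V = (a^n / n!)·√((n+1)/2^n). With a=2, n=7: V ≈ 0.00634921.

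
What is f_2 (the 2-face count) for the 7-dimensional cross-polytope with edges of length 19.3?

An n-cross-polytope has 2^(k+1)·C(n,k+1) k-faces. Here 2^3·C(7,3) = 8·35 = 280.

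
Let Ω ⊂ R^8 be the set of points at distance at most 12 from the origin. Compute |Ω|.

V_8(12) = π^(8/2) · (12)^8 / Γ(8/2 + 1) = 17915904·π^4 ≈ 1.74517e+09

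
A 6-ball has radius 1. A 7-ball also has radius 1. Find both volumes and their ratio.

V_6(1) ≈ 5.16771. V_7(1) ≈ 4.72477. Ratio V_6/V_7 ≈ 1.094.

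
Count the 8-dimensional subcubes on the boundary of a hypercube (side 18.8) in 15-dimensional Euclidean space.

f_8(15-cube) = (15 choose 8) · 2^7 = 823680.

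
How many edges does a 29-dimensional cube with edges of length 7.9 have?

The 29-cube has n·2^(n-1) = 29·2^28 = 29·268435456 = 7784628224 edges.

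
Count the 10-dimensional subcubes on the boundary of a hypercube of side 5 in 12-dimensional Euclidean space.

Number of 10-faces = C(12,10) · 2^(12-10) = 66 · 4 = 264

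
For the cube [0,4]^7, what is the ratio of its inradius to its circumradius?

r_in = 4/2 (half the side); r_out = 4√7/2 (half the diagonal). Ratio = 1/√7 ≈ 0.377964.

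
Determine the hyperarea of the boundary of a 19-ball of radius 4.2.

The surface area of an n-ball is 2π^(n/2) r^(n-1) / Γ(n/2). For n=19, r=4.2: 1.46497e+11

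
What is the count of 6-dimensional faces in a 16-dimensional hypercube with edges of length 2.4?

An n-cube has C(n,k)·2^(n-k) k-faces. Here C(16,6)·2^10 = 8008·1024 = 8200192.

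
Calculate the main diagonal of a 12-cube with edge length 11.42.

d = √(11.42² + 11.42² + ... + 11.42²) [12 terms] = √(12·11.42²) = 11.42√12 ≈ 39.56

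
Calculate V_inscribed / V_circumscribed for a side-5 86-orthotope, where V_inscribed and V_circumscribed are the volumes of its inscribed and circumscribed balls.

V_in / V_out = (r_in/r_out)^86 = (1/√86)^86 = 86^(-86/2) ≈ 6.55491e-84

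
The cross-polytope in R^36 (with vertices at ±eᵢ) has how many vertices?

The 36-dimensional cross-polytope has 2n = 2·36 = 72 vertices.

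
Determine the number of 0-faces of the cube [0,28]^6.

f_0(6-cube) = (6 choose 0) · 2^6 = 64.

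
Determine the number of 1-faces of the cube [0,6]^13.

An n-cube has C(n,k)·2^(n-k) k-faces. Here C(13,1)·2^12 = 13·4096 = 53248.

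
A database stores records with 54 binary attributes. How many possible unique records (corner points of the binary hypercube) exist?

Each vertex is a binary string of length 54, so there are 2^54 = 18014398509481984.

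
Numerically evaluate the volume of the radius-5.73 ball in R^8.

The n-ball volume is π^(n/2)·r^n/Γ(n/2+1). With n=8, r=5.73: V ≈ 4.71656e+06.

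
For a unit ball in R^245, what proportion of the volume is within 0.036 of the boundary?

V(inner)/V(outer) = ((1-0.036)/1)^245 ≈ 0.0001256, so the shell fraction is 0.999874.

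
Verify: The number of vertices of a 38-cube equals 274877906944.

True. The 38-cube has 2^38 = 274877906944 vertices.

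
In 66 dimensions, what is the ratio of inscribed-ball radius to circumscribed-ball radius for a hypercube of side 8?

r_in = 8/2 (half the side); r_out = 8√66/2 (half the diagonal). Ratio = 1/√66 ≈ 0.123091.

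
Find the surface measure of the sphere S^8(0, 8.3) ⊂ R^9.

The surface area of an n-ball is 2π^(n/2) r^(n-1) / Γ(n/2). For n=9, r=8.3: 6.68629e+08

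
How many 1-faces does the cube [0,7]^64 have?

An n-cube has n·2^(n-1) edges. With n = 64: 64·9223372036854775808 = 590295810358705651712.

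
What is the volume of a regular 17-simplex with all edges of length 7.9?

Volume = 7.9^17 · √(18/2^17) / 17! ≈ 0.0599064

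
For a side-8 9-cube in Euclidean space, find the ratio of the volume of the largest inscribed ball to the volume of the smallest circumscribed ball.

Volume scales as r^n, and r_in/r_out = 1/√9, giving (1/√9)^9 ≈ 5.08053e-05.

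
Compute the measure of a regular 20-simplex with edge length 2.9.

V_20 = √(21) · 2.9^20 / (20! · 2^(20/2)) ≈ 3.2557e-12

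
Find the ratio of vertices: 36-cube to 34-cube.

The 36-cube has 2^36 = 68719476736 vertices. The 34-cube has 2^34 = 17179869184 vertices. Ratio: 68719476736/17179869184 = 4.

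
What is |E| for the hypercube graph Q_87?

Each of the 2^87 = 154742504910672534362390528 vertices has degree 87; total edges = 87·2^87/2 = 6731298963614255244763987968.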